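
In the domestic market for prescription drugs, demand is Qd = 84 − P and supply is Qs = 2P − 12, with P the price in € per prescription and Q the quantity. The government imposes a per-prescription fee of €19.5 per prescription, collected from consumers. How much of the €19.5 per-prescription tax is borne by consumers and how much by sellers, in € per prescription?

Consumers bear €13 per prescription; sellers bear €6.5 per prescription.

Before the tax: set 84 − P = 2P − 12 → P* = €32, Q* = 52.
With the tax collected from consumers, demand (in seller-price terms) shifts: Qd = 84 − (P + 19.5).
Solving gives Q = 39 with consumers paying €45 and sellers receiving €25.5 (the €19.5 wedge).
Burden on consumers: €13; on sellers: €6.5. (They sum to €19.5.)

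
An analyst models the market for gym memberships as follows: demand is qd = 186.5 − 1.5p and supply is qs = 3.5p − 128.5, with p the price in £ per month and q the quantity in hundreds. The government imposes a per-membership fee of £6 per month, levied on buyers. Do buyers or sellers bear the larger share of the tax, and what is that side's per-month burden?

Before the tax: set 186.5 − 1.5p = 3.5p − 128.5 → p* = £63, q* = 92.
With the tax collected from buyers, demand (in seller-price terms) shifts: qd = 186.5 − 1.5(p + 6).
New equilibrium: buyers pay £67.2, sellers receive £61.2, q = 85.7. (Wedge: pb − ps = 6.)
Per-month burden: buyers £4.2, sellers £1.8.
Buyers take the larger share because demand is less price-elastic here (demand slope 1.5 vs supply slope 3.5).
The less price-elastic side of the market bears the larger share of a per-unit tax.

Buyers bear the larger share: £4.2 per month.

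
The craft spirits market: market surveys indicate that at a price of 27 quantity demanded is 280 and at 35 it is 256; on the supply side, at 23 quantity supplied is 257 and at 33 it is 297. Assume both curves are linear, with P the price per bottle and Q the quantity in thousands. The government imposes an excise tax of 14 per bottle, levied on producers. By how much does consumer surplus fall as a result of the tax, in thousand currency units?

Demand slope: (256 − 280)/(35 − 27) = -3, so Qd = 361 − 3P.
Supply slope: (297 − 257)/(33 − 23) = 4, so Qs = 4P + 165.
Without the tax, 361 − 3P = 4P + 165 gives 7P = 196, so P* = 28 and Q* = 277.
With the tax collected from producers, supply shifts: Qs = 4(P − 14) + 165.
Solving gives Q = 253 with consumers paying 36 and producers receiving 22 (the 14 wedge).
ΔCS is the trapezoid between Q = 253 and Q = 277 of height 8: ½ · (277 + 253) · 8 = 2120.

Consumer surplus falls by 2120 thousand.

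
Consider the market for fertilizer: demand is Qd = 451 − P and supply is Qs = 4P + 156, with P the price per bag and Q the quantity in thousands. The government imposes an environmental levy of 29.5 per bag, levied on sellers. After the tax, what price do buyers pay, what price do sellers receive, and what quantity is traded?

Buyers pay 82.6; sellers receive 53.1; quantity = 368.4.

Before the tax: set 451 − P = 4P + 156 → P* = 59, Q* = 392.
With the tax collected from sellers, supply shifts: Qs = 4(P − 29.5) + 156.
Solving gives Q = 368.4 with buyers paying 82.6 and sellers receiving 53.1 (the 29.5 wedge).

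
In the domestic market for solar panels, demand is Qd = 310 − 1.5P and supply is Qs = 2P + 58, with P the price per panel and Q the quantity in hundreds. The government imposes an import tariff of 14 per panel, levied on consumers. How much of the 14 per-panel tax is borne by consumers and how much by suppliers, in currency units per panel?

Consumers bear 8 per panel; suppliers bear 6 per panel.

Before the tax: set 310 − 1.5P = 2P + 58 → P* = 72, Q* = 202.
With the tax collected from consumers, demand (in seller-price terms) shifts: Qd = 310 − 1.5(P + 14).
New equilibrium: consumers pay 80, suppliers receive 66, Q = 190. (Wedge: Pb − Ps = 14.)
Burden on consumers: 8; on suppliers: 6. (They sum to 14.)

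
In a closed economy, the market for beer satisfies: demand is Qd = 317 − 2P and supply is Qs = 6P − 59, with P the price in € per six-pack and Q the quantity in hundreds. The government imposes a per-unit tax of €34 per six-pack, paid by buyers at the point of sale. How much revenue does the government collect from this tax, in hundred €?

Tax revenue = €5848 hundred.

Before the tax: set 317 − 2P = 6P − 59 → P* = €47, Q* = 223.
With the tax collected from buyers, demand (in seller-price terms) shifts: Qd = 317 − 2(P + 34).
New equilibrium: buyers pay €72.5, producers receive €38.5, Q = 172. (Wedge: Pb − Ps = 34.)
Revenue = t · Q = 34 · 172 = €5848.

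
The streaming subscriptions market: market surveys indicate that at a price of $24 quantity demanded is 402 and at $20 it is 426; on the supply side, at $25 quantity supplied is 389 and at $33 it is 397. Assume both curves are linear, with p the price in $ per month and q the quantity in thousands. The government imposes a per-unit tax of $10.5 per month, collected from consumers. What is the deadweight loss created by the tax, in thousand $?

Demand slope: (426 − 402)/(20 − 24) = -6, so qd = 546 − 6p.
Supply slope: (397 − 389)/(33 − 25) = 1, so qs = p + 364.
Before the tax: set 546 − 6p = p + 364 → p* = $26, q* = 390.
With the tax collected from consumers, demand (in seller-price terms) shifts: qd = 546 − 6(p + 10.5).
New equilibrium: consumers pay $27.5, sellers receive $17, q = 381. (Wedge: pb − ps = 10.5.)
Quantity falls by |ΔQ| = |390 − 381| = 9.
DWL = ½ · t · |ΔQ| = ½ · 10.5 · 9 = $47.25.

Deadweight loss = $47.25 thousand.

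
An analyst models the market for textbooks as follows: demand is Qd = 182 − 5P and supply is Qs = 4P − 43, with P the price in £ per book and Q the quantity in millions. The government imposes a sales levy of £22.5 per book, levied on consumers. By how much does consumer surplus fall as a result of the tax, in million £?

Consumer surplus falls by £320 million.

Without the tax, 182 − 5P = 4P − 43 gives 9P = 225, so P* = £25 and Q* = 57.
With the tax collected from consumers, demand (in seller-price terms) shifts: Qd = 182 − 5(P + 22.5).
New equilibrium: consumers pay £35, suppliers receive £12.5, Q = 7. (Wedge: Pb − Ps = 22.5.)
ΔCS is the trapezoid between Q = 7 and Q = 57 of height £10: ½ · (57 + 7) · 10 = £320.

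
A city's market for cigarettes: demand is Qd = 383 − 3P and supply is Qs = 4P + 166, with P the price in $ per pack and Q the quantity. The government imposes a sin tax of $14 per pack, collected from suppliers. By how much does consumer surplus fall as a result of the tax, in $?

Consumer surplus falls by $2224.

Before the tax: set 383 − 3P = 4P + 166 → P* = $31, Q* = 290.
With the tax collected from suppliers, supply shifts: Qs = 4(P − 14) + 166.
New equilibrium: buyers pay $39, suppliers receive $25, Q = 266. (Wedge: Pb − Ps = 14.)
ΔCS is the trapezoid between Q = 266 and Q = 290 of height $8: ½ · (290 + 266) · 8 = $2224.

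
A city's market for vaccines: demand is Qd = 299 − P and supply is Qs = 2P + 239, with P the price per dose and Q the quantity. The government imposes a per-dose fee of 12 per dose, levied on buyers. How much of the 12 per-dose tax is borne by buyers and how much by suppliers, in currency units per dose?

Buyers bear 8 per dose; suppliers bear 4 per dose.

Without the tax, 299 − P = 2P + 239 gives 3P = 60, so P* = 20 and Q* = 279.
With the tax collected from buyers, demand (in seller-price terms) shifts: Qd = 299 − (P + 12).
Solving gives Q = 271 with buyers paying 28 and suppliers receiving 16 (the 12 wedge).
Burden on buyers: 8; on suppliers: 4. (They sum to 12.)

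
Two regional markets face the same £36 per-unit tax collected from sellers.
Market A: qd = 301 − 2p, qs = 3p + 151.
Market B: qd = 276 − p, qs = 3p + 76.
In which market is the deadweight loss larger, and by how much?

Market A, by £291.6.

Market A: pre-tax p* = £30, q* = 241; post-tax q = 197.8; deadweight loss = £777.6.
Market B: pre-tax p* = £50, q* = 226; post-tax q = 199; deadweight loss = £486.
Difference: £777.6 vs £486 → market A is larger by £291.6.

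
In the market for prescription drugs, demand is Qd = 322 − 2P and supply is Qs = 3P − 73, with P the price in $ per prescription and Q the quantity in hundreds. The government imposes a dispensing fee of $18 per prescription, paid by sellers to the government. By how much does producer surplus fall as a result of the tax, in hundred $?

Before the tax: set 322 − 2P = 3P − 73 → P* = $79, Q* = 164.
With the tax collected from sellers, supply shifts: Qs = 3(P − 18) − 73.
New equilibrium: consumers pay $89.8, sellers receive $71.8, Q = 142.4. (Wedge: Pb − Ps = 18.)
ΔPS is the trapezoid between Q = 142.4 and Q = 164 of height $7.2: ½ · (164 + 142.4) · 7.2 = $1103.04.

Producer surplus falls by $1103.04 hundred.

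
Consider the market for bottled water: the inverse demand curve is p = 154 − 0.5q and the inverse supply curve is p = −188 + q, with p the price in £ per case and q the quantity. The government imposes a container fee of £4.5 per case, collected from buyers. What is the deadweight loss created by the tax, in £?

Deadweight loss = £6.75.

Rewrite in direct form: qd = 308 − 2p and qs = p + 188.
Without the tax, 308 − 2p = p + 188 gives 3p = 120, so p* = £40 and q* = 228.
With the tax collected from buyers, demand (in seller-price terms) shifts: qd = 308 − 2(p + 4.5).
New equilibrium: buyers pay £41.5, suppliers receive £37, q = 225. (Wedge: pb − ps = 4.5.)
Quantity falls by |ΔQ| = |228 − 225| = 3.
DWL = ½ · t · |ΔQ| = ½ · 4.5 · 3 = £6.75.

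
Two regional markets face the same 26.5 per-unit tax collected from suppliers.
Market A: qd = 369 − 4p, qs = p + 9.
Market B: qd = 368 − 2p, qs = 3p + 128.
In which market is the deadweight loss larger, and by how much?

Market A: pre-tax p* = 72, q* = 81; post-tax q = 59.8; deadweight loss = 280.9.
Market B: pre-tax p* = 48, q* = 272; post-tax q = 240.2; deadweight loss = 421.35.
Difference: 280.9 vs 421.35 → market B is larger by 140.45.

Market B, by 140.45.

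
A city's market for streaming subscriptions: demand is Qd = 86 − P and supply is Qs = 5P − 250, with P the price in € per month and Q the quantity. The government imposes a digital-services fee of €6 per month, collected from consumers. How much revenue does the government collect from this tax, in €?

Without the tax, 86 − P = 5P − 250 gives 6P = 336, so P* = €56 and Q* = 30.
With the tax collected from consumers, demand (in seller-price terms) shifts: Qd = 86 − (P + 6).
Solving gives Q = 25 with consumers paying €61 and suppliers receiving €55 (the €6 wedge).
Revenue = t · Q = 6 · 25 = €150.

Tax revenue = €150.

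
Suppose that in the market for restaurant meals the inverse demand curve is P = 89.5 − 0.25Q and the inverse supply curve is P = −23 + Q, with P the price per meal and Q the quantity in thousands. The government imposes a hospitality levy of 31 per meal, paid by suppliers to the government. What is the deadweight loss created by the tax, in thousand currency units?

Inverting to Q(P) form: Qd = 358 − 4P; Qs = P + 23.
Without the tax, 358 − 4P = P + 23 gives 5P = 335, so P* = 67 and Q* = 90.
With the tax collected from suppliers, supply shifts: Qs = (P − 31) + 23.
Solving gives Q = 65.2 with buyers paying 73.2 and suppliers receiving 42.2 (the 31 wedge).
Quantity falls by |ΔQ| = |90 − 65.2| = 24.8.
DWL = ½ · t · |ΔQ| = ½ · 31 · 24.8 = 384.4.

Deadweight loss = 384.4 thousand.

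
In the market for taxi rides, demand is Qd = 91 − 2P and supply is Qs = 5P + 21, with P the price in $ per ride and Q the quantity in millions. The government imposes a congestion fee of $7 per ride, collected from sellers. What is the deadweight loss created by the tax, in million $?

Without the tax, 91 − 2P = 5P + 21 gives 7P = 70, so P* = $10 and Q* = 71.
With the tax collected from sellers, supply shifts: Qs = 5(P − 7) + 21.
New equilibrium: buyers pay $15, sellers receive $8, Q = 61. (Wedge: Pb − Ps = 7.)
Quantity falls by |ΔQ| = |71 − 61| = 10.
DWL = ½ · t · |ΔQ| = ½ · 7 · 10 = $35.

Deadweight loss = $35 million.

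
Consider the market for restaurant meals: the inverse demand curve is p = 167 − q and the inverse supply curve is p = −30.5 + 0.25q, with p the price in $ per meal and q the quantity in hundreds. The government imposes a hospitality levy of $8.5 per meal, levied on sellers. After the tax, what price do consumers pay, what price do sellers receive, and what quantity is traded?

Inverting to q(p) form: qd = 167 − p; qs = 4p + 122.
Before the tax: set 167 − p = 4p + 122 → p* = $9, q* = 158.
With the tax collected from sellers, supply shifts: qs = 4(p − 8.5) + 122.
New equilibrium: consumers pay $15.8, sellers receive $7.3, q = 151.2. (Wedge: pb − ps = 8.5.)
The less price-elastic side of the market bears the larger share of a per-unit tax.

Consumers pay $15.8; sellers receive $7.3; quantity = 151.2.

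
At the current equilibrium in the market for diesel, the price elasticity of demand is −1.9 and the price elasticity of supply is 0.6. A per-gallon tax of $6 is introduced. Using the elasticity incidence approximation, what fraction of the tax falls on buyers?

Incidence ratio: buyers' share ≈ εs / (εs + |εd|) = 0.6 / (0.6 + 1.9) = 0.24.
Supply is the less elastic side, so buyers bear the smaller share.

Buyers' share ≈ 0.24.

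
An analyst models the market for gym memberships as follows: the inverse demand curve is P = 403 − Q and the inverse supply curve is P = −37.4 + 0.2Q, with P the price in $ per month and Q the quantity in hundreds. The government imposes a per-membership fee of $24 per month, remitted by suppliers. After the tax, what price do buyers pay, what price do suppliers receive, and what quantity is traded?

Inverting to Q(P) form: Qd = 403 − P; Qs = 5P + 187.
Before the tax: set 403 − P = 5P + 187 → P* = $36, Q* = 367.
With the tax collected from suppliers, supply shifts: Qs = 5(P − 24) + 187.
Solving gives Q = 347 with buyers paying $56 and suppliers receiving $32 (the $24 wedge).

Buyers pay $56; suppliers receive $32; quantity = 347.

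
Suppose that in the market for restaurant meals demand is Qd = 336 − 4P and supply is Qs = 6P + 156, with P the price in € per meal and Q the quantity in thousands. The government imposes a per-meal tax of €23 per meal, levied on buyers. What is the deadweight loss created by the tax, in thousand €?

Before the tax: set 336 − 4P = 6P + 156 → P* = €18, Q* = 264.
With the tax collected from buyers, demand (in seller-price terms) shifts: Qd = 336 − 4(P + 23).
Solving gives Q = 208.8 with buyers paying €31.8 and sellers receiving €8.8 (the €23 wedge).
Quantity falls by |ΔQ| = |264 − 208.8| = 55.2.
DWL = ½ · t · |ΔQ| = ½ · 23 · 55.2 = €634.8.

Deadweight loss = €634.8 thousand.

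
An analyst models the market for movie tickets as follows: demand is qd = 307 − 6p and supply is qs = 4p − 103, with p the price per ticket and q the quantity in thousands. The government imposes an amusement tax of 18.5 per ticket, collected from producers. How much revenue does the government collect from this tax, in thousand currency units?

Tax revenue = 307.1 thousand.

Before the tax: set 307 − 6p = 4p − 103 → p* = 41, q* = 61.
With the tax collected from producers, supply shifts: qs = 4(p − 18.5) − 103.
Solving gives q = 16.6 with buyers paying 48.4 and producers receiving 29.9 (the 18.5 wedge).
Revenue = t · Q = 18.5 · 16.6 = 307.1.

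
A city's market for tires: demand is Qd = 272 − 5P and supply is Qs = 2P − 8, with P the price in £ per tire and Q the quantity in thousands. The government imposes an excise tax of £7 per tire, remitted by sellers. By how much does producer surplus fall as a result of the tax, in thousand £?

Producer surplus falls by £335 thousand.

Without the tax, 272 − 5P = 2P − 8 gives 7P = 280, so P* = £40 and Q* = 72.
With the tax collected from sellers, supply shifts: Qs = 2(P − 7) − 8.
New equilibrium: buyers pay £42, sellers receive £35, Q = 62. (Wedge: Pb − Ps = 7.)
ΔPS is the trapezoid between Q = 62 and Q = 72 of height £5: ½ · (72 + 62) · 5 = £335.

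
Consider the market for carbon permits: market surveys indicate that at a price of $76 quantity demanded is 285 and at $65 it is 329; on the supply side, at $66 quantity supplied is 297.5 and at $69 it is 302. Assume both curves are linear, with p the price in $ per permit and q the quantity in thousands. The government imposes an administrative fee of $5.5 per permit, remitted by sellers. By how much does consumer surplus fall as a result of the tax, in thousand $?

Demand slope: (329 − 285)/(65 − 76) = -4, so qd = 589 − 4p.
Supply slope: (302 − 297.5)/(69 − 66) = 1.5, so qs = 1.5p + 198.5.
Before the tax: set 589 − 4p = 1.5p + 198.5 → p* = $71, q* = 305.
With the tax collected from sellers, supply shifts: qs = 1.5(p − 5.5) + 198.5.
Solving gives q = 299 with consumers paying $72.5 and sellers receiving $67 (the $5.5 wedge).
ΔCS is the trapezoid between Q = 299 and Q = 305 of height $1.5: ½ · (305 + 299) · 1.5 = $453.

Consumer surplus falls by $453 thousand.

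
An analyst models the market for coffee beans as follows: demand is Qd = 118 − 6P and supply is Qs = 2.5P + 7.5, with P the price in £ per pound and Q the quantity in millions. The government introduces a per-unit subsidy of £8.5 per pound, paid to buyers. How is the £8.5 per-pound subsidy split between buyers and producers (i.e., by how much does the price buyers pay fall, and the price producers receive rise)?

Buyers gain £2.5 per pound; producers gain £6 per pound.

Without the subsidy, 118 − 6P = 2.5P + 7.5 gives 8.5P = 110.5, so P* = £13 and Q* = 40.
With a per-unit subsidy paid to buyers, each effectively pays P − 8.5, so demand becomes Qd = 118 − 6(P − 8.5).
New equilibrium: buyers pay £10.5, producers receive £19, Q = 55. (Wedge: Pb − Ps = −8.5.)
Gain to buyers: £2.5; to producers: £6. (They sum to £8.5.)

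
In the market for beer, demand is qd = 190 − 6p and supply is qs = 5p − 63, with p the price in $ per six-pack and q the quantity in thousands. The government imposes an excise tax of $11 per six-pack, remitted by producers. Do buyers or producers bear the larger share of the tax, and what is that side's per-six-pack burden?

Producers bear the larger share: $6 per six-pack.

Without the tax, 190 − 6p = 5p − 63 gives 11p = 253, so p* = $23 and q* = 52.
With the tax collected from producers, supply shifts: qs = 5(p − 11) − 63.
New equilibrium: buyers pay $28, producers receive $17, q = 22. (Wedge: pb − ps = 11.)
Per-six-pack burden: buyers $5, producers $6.
Producers take the larger share because supply is less price-elastic here (demand slope 6 vs supply slope 5).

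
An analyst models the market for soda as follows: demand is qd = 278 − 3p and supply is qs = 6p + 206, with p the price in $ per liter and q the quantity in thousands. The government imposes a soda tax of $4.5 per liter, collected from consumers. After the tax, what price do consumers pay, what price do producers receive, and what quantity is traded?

Without the tax, 278 − 3p = 6p + 206 gives 9p = 72, so p* = $8 and q* = 254.
With the tax collected from consumers, demand (in seller-price terms) shifts: qd = 278 − 3(p + 4.5).
New equilibrium: consumers pay $11, producers receive $6.5, q = 245. (Wedge: pb − ps = 4.5.)

Consumers pay $11; producers receive $6.5; quantity = 245.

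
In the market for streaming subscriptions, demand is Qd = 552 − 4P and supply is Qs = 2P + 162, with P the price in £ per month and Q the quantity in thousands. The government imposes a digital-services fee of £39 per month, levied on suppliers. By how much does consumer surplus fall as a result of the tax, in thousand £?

Without the tax, 552 − 4P = 2P + 162 gives 6P = 390, so P* = £65 and Q* = 292.
With the tax collected from suppliers, supply shifts: Qs = 2(P − 39) + 162.
Solving gives Q = 240 with consumers paying £78 and suppliers receiving £39 (the £39 wedge).
ΔCS is the trapezoid between Q = 240 and Q = 292 of height £13: ½ · (292 + 240) · 13 = £3458.

Consumer surplus falls by £3458 thousand.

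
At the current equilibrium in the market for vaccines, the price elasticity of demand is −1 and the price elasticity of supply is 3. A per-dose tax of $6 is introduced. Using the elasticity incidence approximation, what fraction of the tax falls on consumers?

Consumers' share ≈ 0.75.

Incidence ratio: consumers' share ≈ εs / (εs + |εd|) = 3 / (3 + 1) = 0.75.
Supply is the more elastic side, so consumers bear the larger share.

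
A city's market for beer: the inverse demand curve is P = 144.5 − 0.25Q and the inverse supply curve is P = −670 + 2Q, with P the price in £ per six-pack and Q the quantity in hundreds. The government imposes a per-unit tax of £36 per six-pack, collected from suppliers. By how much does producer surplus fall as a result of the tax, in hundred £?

Producer surplus falls by £11328 hundred.

Rewrite in direct form: Qd = 578 − 4P and Qs = 0.5P + 335.
Without the tax, 578 − 4P = 0.5P + 335 gives 4.5P = 243, so P* = £54 and Q* = 362.
With the tax collected from suppliers, supply shifts: Qs = 0.5(P − 36) + 335.
Solving gives Q = 346 with buyers paying £58 and suppliers receiving £22 (the £36 wedge).
ΔPS is the trapezoid between Q = 346 and Q = 362 of height £32: ½ · (362 + 346) · 32 = £11328.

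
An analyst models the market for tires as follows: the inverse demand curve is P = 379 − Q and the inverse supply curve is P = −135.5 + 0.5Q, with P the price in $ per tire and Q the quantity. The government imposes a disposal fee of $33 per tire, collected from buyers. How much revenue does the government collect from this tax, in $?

Rewrite in direct form: Qd = 379 − P and Qs = 2P + 271.
Without the tax, 379 − P = 2P + 271 gives 3P = 108, so P* = $36 and Q* = 343.
With the tax collected from buyers, demand (in seller-price terms) shifts: Qd = 379 − (P + 33).
Solving gives Q = 321 with buyers paying $58 and sellers receiving $25 (the $33 wedge).
Revenue = t · Q = 33 · 321 = $10593.

Tax revenue = $10593.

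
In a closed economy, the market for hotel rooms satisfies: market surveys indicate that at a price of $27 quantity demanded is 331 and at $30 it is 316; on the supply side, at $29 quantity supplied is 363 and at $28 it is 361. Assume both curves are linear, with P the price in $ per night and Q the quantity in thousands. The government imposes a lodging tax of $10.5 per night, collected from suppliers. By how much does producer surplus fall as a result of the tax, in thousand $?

Producer surplus falls by $2576.25 thousand.

Demand slope: (316 − 331)/(30 − 27) = -5, so Qd = 466 − 5P.
Supply slope: (361 − 363)/(28 − 29) = 2, so Qs = 2P + 305.
Before the tax: set 466 − 5P = 2P + 305 → P* = $23, Q* = 351.
With the tax collected from suppliers, supply shifts: Qs = 2(P − 10.5) + 305.
New equilibrium: buyers pay $26, suppliers receive $15.5, Q = 336. (Wedge: Pb − Ps = 10.5.)
ΔPS is the trapezoid between Q = 336 and Q = 351 of height $7.5: ½ · (351 + 336) · 7.5 = $2576.25.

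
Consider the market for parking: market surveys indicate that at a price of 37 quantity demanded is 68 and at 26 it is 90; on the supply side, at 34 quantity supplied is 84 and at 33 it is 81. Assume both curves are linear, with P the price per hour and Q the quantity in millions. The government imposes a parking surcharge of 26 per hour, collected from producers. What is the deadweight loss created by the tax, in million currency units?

Deadweight loss = 405.6 million.

Demand slope: (90 − 68)/(26 − 37) = -2, so Qd = 142 − 2P.
Supply slope: (81 − 84)/(33 − 34) = 3, so Qs = 3P − 18.
Without the tax, 142 − 2P = 3P − 18 gives 5P = 160, so P* = 32 and Q* = 78.
With the tax collected from producers, supply shifts: Qs = 3(P − 26) − 18.
Solving gives Q = 46.8 with buyers paying 47.6 and producers receiving 21.6 (the 26 wedge).
Quantity falls by |ΔQ| = |78 − 46.8| = 31.2.
DWL = ½ · t · |ΔQ| = ½ · 26 · 31.2 = 405.6.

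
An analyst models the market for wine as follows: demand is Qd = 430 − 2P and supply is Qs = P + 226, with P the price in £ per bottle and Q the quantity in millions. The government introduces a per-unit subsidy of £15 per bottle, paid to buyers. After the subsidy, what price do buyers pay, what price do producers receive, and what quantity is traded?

Before the subsidy: set 430 − 2P = P + 226 → P* = £68, Q* = 294.
With a per-unit subsidy paid to buyers, each effectively pays P − 15, so demand becomes Qd = 430 − 2(P − 15).
New equilibrium: buyers pay £63, producers receive £78, Q = 304. (Wedge: Pb − Ps = −15.)

Buyers pay £63; producers receive £78; quantity = 304.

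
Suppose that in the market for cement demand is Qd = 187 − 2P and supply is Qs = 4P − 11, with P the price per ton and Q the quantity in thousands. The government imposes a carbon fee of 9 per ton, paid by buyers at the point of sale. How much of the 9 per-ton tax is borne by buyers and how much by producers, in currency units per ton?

Before the tax: set 187 − 2P = 4P − 11 → P* = 33, Q* = 121.
With the tax collected from buyers, demand (in seller-price terms) shifts: Qd = 187 − 2(P + 9).
New equilibrium: buyers pay 39, producers receive 30, Q = 109. (Wedge: Pb − Ps = 9.)
Burden on buyers: 6; on producers: 3. (They sum to 9.)

Buyers bear 6 per ton; producers bear 3 per ton.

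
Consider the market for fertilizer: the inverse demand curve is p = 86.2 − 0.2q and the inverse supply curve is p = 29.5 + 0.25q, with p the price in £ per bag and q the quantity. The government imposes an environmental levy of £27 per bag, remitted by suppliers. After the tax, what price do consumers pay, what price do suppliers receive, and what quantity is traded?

Consumers pay £73; suppliers receive £46; quantity = 66.

Inverting to q(p) form: qd = 431 − 5p; qs = 4p − 118.
Before the tax: set 431 − 5p = 4p − 118 → p* = £61, q* = 126.
With the tax collected from suppliers, supply shifts: qs = 4(p − 27) − 118.
Solving gives q = 66 with consumers paying £73 and suppliers receiving £46 (the £27 wedge).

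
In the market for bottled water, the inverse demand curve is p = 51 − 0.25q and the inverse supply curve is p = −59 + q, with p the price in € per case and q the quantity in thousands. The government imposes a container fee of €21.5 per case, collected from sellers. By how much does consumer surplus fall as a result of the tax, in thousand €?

Consumer surplus falls by €341.42 thousand.

Rewrite in direct form: qd = 204 − 4p and qs = p + 59.
Before the tax: set 204 − 4p = p + 59 → p* = €29, q* = 88.
With the tax collected from sellers, supply shifts: qs = (p − 21.5) + 59.
New equilibrium: buyers pay €33.3, sellers receive €11.8, q = 70.8. (Wedge: pb − ps = 21.5.)
ΔCS is the trapezoid between Q = 70.8 and Q = 88 of height €4.3: ½ · (88 + 70.8) · 4.3 = €341.42.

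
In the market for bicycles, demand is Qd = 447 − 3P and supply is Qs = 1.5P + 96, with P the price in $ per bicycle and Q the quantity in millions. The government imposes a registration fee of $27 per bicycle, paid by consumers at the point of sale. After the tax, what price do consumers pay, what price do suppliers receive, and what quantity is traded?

Without the tax, 447 − 3P = 1.5P + 96 gives 4.5P = 351, so P* = $78 and Q* = 213.
With the tax collected from consumers, demand (in seller-price terms) shifts: Qd = 447 − 3(P + 27).
New equilibrium: consumers pay $87, suppliers receive $60, Q = 186. (Wedge: Pb − Ps = 27.)
The less price-elastic side of the market bears the larger share of a per-unit tax.

Consumers pay $87; suppliers receive $60; quantity = 186.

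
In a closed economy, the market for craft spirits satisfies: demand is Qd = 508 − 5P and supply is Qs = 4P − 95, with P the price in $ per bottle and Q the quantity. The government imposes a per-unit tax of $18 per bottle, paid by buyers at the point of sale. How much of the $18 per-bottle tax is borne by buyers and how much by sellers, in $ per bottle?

Buyers bear $8 per bottle; sellers bear $10 per bottle.

Without the tax, 508 − 5P = 4P − 95 gives 9P = 603, so P* = $67 and Q* = 173.
With the tax collected from buyers, demand (in seller-price terms) shifts: Qd = 508 − 5(P + 18).
New equilibrium: buyers pay $75, sellers receive $57, Q = 133. (Wedge: Pb − Ps = 18.)
Burden on buyers: $8; on sellers: $10. (They sum to $18.)
The less price-elastic side of the market bears the larger share of a per-unit tax.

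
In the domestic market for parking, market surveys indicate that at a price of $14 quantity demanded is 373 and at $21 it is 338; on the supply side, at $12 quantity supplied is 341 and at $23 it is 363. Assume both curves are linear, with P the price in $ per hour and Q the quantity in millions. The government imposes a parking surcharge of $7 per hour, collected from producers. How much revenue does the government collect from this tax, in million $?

Tax revenue = $2401 million.

Demand slope: (338 − 373)/(21 − 14) = -5, so Qd = 443 − 5P.
Supply slope: (363 − 341)/(23 − 12) = 2, so Qs = 2P + 317.
Without the tax, 443 − 5P = 2P + 317 gives 7P = 126, so P* = $18 and Q* = 353.
With the tax collected from producers, supply shifts: Qs = 2(P − 7) + 317.
Solving gives Q = 343 with buyers paying $20 and producers receiving $13 (the $7 wedge).
Revenue = t · Q = 7 · 343 = $2401.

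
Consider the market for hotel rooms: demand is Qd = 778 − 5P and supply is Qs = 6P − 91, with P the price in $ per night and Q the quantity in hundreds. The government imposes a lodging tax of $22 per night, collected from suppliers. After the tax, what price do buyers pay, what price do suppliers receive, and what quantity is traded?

Buyers pay $91; suppliers receive $69; quantity = 323.

Before the tax: set 778 − 5P = 6P − 91 → P* = $79, Q* = 383.
With the tax collected from suppliers, supply shifts: Qs = 6(P − 22) − 91.
New equilibrium: buyers pay $91, suppliers receive $69, Q = 323. (Wedge: Pb − Ps = 22.)
The less price-elastic side of the market bears the larger share of a per-unit tax.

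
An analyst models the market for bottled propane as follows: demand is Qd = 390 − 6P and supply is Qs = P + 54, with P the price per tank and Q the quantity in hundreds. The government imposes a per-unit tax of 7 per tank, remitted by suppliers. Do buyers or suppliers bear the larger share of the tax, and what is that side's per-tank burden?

Suppliers bear the larger share: 6 per tank.

Before the tax: set 390 − 6P = P + 54 → P* = 48, Q* = 102.
With the tax collected from suppliers, supply shifts: Qs = (P − 7) + 54.
New equilibrium: buyers pay 49, suppliers receive 42, Q = 96. (Wedge: Pb − Ps = 7.)
Per-tank burden: buyers 1, suppliers 6.
Suppliers take the larger share because supply is less price-elastic here (demand slope 6 vs supply slope 1).
The less price-elastic side of the market bears the larger share of a per-unit tax.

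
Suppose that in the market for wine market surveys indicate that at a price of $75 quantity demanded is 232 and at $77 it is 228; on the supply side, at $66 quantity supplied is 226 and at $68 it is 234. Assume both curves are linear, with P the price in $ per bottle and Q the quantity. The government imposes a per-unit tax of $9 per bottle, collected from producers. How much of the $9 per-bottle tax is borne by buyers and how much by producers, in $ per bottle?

Buyers bear $6 per bottle; producers bear $3 per bottle.

Demand slope: (228 − 232)/(77 − 75) = -2, so Qd = 382 − 2P.
Supply slope: (234 − 226)/(68 − 66) = 4, so Qs = 4P − 38.
Without the tax, 382 − 2P = 4P − 38 gives 6P = 420, so P* = $70 and Q* = 242.
With the tax collected from producers, supply shifts: Qs = 4(P − 9) − 38.
Solving gives Q = 230 with buyers paying $76 and producers receiving $67 (the $9 wedge).
Burden on buyers: $6; on producers: $3. (They sum to $9.)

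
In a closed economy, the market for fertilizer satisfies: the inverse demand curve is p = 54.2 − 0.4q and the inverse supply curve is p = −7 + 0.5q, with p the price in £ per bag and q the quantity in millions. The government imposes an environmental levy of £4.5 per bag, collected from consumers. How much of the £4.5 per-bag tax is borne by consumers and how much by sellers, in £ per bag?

Rewrite in direct form: qd = 135.5 − 2.5p and qs = 2p + 14.
Without the tax, 135.5 − 2.5p = 2p + 14 gives 4.5p = 121.5, so p* = £27 and q* = 68.
With the tax collected from consumers, demand (in seller-price terms) shifts: qd = 135.5 − 2.5(p + 4.5).
New equilibrium: consumers pay £29, sellers receive £24.5, q = 63. (Wedge: pb − ps = 4.5.)
Burden on consumers: £2; on sellers: £2.5. (They sum to £4.5.)

Consumers bear £2 per bag; sellers bear £2.5 per bag.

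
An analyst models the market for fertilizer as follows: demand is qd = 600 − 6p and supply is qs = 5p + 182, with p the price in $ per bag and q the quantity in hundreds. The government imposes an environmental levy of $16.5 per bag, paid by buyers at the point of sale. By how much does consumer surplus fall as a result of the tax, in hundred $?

Consumer surplus falls by $2621.25 hundred.

Without the tax, 600 − 6p = 5p + 182 gives 11p = 418, so p* = $38 and q* = 372.
With the tax collected from buyers, demand (in seller-price terms) shifts: qd = 600 − 6(p + 16.5).
Solving gives q = 327 with buyers paying $45.5 and sellers receiving $29 (the $16.5 wedge).
ΔCS is the trapezoid between Q = 327 and Q = 372 of height $7.5: ½ · (372 + 327) · 7.5 = $2621.25.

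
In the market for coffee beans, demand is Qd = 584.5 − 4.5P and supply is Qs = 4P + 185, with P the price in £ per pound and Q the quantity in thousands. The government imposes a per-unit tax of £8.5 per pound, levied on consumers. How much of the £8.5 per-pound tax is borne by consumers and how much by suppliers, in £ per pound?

Consumers bear £4 per pound; suppliers bear £4.5 per pound.

Before the tax: set 584.5 − 4.5P = 4P + 185 → P* = £47, Q* = 373.
With the tax collected from consumers, demand (in seller-price terms) shifts: Qd = 584.5 − 4.5(P + 8.5).
New equilibrium: consumers pay £51, suppliers receive £42.5, Q = 355. (Wedge: Pb − Ps = 8.5.)
Burden on consumers: £4; on suppliers: £4.5. (They sum to £8.5.)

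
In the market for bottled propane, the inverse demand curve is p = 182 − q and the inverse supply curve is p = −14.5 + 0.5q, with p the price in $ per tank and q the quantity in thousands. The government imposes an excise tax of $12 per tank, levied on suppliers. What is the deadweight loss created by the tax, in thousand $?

Deadweight loss = $48 thousand.

Inverting to q(p) form: qd = 182 − p; qs = 2p + 29.
Without the tax, 182 − p = 2p + 29 gives 3p = 153, so p* = $51 and q* = 131.
With the tax collected from suppliers, supply shifts: qs = 2(p − 12) + 29.
New equilibrium: buyers pay $59, suppliers receive $47, q = 123. (Wedge: pb − ps = 12.)
Quantity falls by |ΔQ| = |131 − 123| = 8.
DWL = ½ · t · |ΔQ| = ½ · 12 · 8 = $48.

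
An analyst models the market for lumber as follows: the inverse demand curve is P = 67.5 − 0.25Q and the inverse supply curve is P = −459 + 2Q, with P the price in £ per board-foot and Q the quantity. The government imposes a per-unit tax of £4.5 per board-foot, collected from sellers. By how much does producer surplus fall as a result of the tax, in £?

Rewrite in direct form: Qd = 270 − 4P and Qs = 0.5P + 229.5.
Before the tax: set 270 − 4P = 0.5P + 229.5 → P* = £9, Q* = 234.
With the tax collected from sellers, supply shifts: Qs = 0.5(P − 4.5) + 229.5.
New equilibrium: buyers pay £9.5, sellers receive £5, Q = 232. (Wedge: Pb − Ps = 4.5.)
ΔPS is the trapezoid between Q = 232 and Q = 234 of height £4: ½ · (234 + 232) · 4 = £932.

Producer surplus falls by £932.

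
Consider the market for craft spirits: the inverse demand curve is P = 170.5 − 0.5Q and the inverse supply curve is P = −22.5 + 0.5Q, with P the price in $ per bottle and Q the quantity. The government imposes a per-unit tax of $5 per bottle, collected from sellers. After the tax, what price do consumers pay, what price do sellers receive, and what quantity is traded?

Rewrite in direct form: Qd = 341 − 2P and Qs = 2P + 45.
Without the tax, 341 − 2P = 2P + 45 gives 4P = 296, so P* = $74 and Q* = 193.
With the tax collected from sellers, supply shifts: Qs = 2(P − 5) + 45.
Solving gives Q = 188 with consumers paying $76.5 and sellers receiving $71.5 (the $5 wedge).

Consumers pay $76.5; sellers receive $71.5; quantity = 188.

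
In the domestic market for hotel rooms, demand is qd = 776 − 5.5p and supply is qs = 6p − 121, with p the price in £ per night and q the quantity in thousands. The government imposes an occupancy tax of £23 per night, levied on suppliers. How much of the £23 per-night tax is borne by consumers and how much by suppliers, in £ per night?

Consumers bear £12 per night; suppliers bear £11 per night.

Without the tax, 776 − 5.5p = 6p − 121 gives 11.5p = 897, so p* = £78 and q* = 347.
With the tax collected from suppliers, supply shifts: qs = 6(p − 23) − 121.
Solving gives q = 281 with consumers paying £90 and suppliers receiving £67 (the £23 wedge).
Burden on consumers: £12; on suppliers: £11. (They sum to £23.)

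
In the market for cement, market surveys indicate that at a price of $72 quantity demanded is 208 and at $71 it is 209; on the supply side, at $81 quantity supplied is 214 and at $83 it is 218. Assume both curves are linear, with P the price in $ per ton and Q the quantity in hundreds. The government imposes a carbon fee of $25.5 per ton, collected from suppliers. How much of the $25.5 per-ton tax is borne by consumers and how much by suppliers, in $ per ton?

Demand slope: (209 − 208)/(71 − 72) = -1, so Qd = 280 − P.
Supply slope: (218 − 214)/(83 − 81) = 2, so Qs = 2P + 52.
Before the tax: set 280 − P = 2P + 52 → P* = $76, Q* = 204.
With the tax collected from suppliers, supply shifts: Qs = 2(P − 25.5) + 52.
New equilibrium: consumers pay $93, suppliers receive $67.5, Q = 187. (Wedge: Pb − Ps = 25.5.)
Burden on consumers: $17; on suppliers: $8.5. (They sum to $25.5.)
The less price-elastic side of the market bears the larger share of a per-unit tax.

Consumers bear $17 per ton; suppliers bear $8.5 per ton.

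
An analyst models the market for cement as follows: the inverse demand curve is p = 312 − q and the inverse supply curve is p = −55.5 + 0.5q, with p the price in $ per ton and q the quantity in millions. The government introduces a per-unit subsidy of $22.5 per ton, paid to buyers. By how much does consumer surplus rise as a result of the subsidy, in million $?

Consumer surplus rises by $3787.5 million.

Inverting to q(p) form: qd = 312 − p; qs = 2p + 111.
Without the subsidy, 312 − p = 2p + 111 gives 3p = 201, so p* = $67 and q* = 245.
With a per-unit subsidy paid to buyers, each effectively pays p − 22.5, so demand becomes qd = 312 − (p − 22.5).
New equilibrium: buyers pay $52, sellers receive $74.5, q = 260. (Wedge: pb − ps = −22.5.)
ΔCS is the trapezoid between Q = 260 and Q = 245 of height $15: ½ · (245 + 260) · 15 = $3787.5.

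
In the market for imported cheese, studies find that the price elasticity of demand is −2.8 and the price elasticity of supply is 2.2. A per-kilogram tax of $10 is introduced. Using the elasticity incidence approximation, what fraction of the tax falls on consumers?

Incidence ratio: consumers' share ≈ εs / (εs + |εd|) = 2.2 / (2.2 + 2.8) = 0.44.
Supply is the less elastic side, so consumers bear the smaller share.

Consumers' share ≈ 0.44.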